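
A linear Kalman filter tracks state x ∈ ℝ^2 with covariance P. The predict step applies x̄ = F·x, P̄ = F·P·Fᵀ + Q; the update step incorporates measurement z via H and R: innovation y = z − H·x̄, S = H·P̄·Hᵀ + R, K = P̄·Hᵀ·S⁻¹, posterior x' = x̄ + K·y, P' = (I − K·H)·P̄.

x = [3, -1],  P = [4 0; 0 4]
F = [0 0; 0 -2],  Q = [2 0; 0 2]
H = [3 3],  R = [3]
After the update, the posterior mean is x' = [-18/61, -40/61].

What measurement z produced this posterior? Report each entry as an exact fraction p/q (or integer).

z = [-3]

x̄ = F·x = [0, 2]
P̄ = F·P·Fᵀ + Q = [2 0; 0 18]
S = H·P̄·Hᵀ + R = [183]
K = P̄·Hᵀ·S⁻¹ = [2/61; 18/61]
x' − x̄ = [-18/61, -162/61] = K·y
y = (KᵀK)⁻¹·Kᵀ·(x' − x̄) = [-9]
z = y + H·x̄ = [-9] + [6] = [-3]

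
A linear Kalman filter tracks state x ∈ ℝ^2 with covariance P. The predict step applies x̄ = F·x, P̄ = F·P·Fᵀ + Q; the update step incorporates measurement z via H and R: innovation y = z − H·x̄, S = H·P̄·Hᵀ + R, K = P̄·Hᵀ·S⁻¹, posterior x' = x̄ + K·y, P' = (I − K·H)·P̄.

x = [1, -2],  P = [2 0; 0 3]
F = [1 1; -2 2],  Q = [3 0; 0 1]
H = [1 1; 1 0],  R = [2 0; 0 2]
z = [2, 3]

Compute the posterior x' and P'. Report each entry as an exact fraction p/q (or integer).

x' = [13/5, -1]
P' = [36/25 -32/25; -32/25 74/25]

x̄ = F·x = [-1, -6]
P̄ = F·P·Fᵀ + Q = [8 2; 2 21]
y = z − H·x̄ = [9, 4]
S = H·P̄·Hᵀ + R = [35 10; 10 10]
K = P̄·Hᵀ·S⁻¹ = [2/25 18/25; 21/25 -16/25]
x' = x̄ + K·y = [13/5, -1]
P' = (I − K·H)·P̄ = [36/25 -32/25; -32/25 74/25]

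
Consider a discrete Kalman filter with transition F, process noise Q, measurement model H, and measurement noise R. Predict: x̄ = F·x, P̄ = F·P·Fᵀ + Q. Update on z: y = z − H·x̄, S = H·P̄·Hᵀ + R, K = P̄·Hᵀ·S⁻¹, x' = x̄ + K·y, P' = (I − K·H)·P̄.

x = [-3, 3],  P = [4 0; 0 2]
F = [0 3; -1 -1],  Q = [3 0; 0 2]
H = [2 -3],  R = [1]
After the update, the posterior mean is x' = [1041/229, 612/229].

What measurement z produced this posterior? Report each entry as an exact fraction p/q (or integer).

x̄ = F·x = [9, 0]
P̄ = F·P·Fᵀ + Q = [21 -6; -6 8]
S = H·P̄·Hᵀ + R = [229]
K = P̄·Hᵀ·S⁻¹ = [60/229; -36/229]
x' − x̄ = [-1020/229, 612/229] = K·y
y = (KᵀK)⁻¹·Kᵀ·(x' − x̄) = [-17]
z = y + H·x̄ = [-17] + [18] = [1]

z = [1]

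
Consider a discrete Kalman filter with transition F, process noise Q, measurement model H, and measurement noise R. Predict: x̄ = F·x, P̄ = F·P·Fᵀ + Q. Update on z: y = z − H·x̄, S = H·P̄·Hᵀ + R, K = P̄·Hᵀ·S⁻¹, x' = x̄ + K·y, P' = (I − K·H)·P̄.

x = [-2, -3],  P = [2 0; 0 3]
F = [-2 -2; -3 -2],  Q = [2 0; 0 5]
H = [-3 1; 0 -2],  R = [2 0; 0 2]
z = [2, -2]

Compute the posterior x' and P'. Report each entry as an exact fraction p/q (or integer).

x' = [-250/1241, 1328/1241]
P' = [338/1241 210/1241; 210/1241 1816/3723]

x̄ = F·x = [10, 12]
P̄ = F·P·Fᵀ + Q = [22 24; 24 35]
y = z − H·x̄ = [20, 22]
S = H·P̄·Hᵀ + R = [91 74; 74 142]
K = P̄·Hᵀ·S⁻¹ = [-402/1241 -210/1241; -37/3723 -1816/3723]
x' = x̄ + K·y = [-250/1241, 1328/1241]
P' = (I − K·H)·P̄ = [338/1241 210/1241; 210/1241 1816/3723]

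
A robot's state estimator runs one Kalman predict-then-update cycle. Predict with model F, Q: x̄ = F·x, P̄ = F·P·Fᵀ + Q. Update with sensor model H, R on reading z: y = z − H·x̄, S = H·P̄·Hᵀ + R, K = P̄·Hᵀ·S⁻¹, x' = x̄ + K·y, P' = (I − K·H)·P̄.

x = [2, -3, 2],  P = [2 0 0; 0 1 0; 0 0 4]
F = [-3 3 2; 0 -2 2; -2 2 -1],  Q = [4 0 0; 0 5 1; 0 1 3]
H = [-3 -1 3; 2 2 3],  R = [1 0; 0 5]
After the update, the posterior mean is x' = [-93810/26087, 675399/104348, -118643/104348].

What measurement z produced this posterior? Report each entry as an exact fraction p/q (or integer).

x̄ = F·x = [-11, 10, -12]
P̄ = F·P·Fᵀ + Q = [47 10 10; 10 25 -11; 10 -11 19]
S = H·P̄·Hᵀ + R = [566 -304; -304 532]
K = P̄·Hᵀ·S⁻¹ = [-271/2746 5590/26087; -234/1373 -2905/104348; 243/1373 21341/104348]
x' − x̄ = [193147/26087, -368081/104348, 1133533/104348] = K·y
y = (KᵀK)⁻¹·Kᵀ·(x' − x̄) = [14, 41]
z = y + H·x̄ = [14, 41] + [-13, -38] = [1, 3]

z = [1, 3]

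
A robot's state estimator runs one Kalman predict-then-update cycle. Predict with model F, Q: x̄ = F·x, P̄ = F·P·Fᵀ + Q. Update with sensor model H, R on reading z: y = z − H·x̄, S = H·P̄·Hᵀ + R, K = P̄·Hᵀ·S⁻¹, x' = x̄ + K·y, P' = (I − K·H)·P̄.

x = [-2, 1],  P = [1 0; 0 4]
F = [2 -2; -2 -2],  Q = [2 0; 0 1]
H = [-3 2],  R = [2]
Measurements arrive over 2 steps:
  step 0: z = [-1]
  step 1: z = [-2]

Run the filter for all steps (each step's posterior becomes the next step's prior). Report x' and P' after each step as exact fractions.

step 0: x' = [9/10, 71/70], P' = [47/5 69/5; 69/5 726/35]
step 1: x' = [1369/4331, -2321/4331], P' = [26983/4331 40949/4331; 40949/4331 64292/4331]

step 0: x̄ = F·x = [-6, 2]
step 0: P̄ = F·P·Fᵀ + Q = [22 12; 12 21]
step 0: y = z − H·x̄ = [-23]
step 0: S = H·P̄·Hᵀ + R = [140]
step 0: K = P̄·Hᵀ·S⁻¹ = [-3/10; 3/70]
step 0: x' = x̄ + K·y = [9/10, 71/70]
step 0: P' = (I − K·H)·P̄ = [47/5 69/5; 69/5 726/35]
step 1: x̄ = F·x = [-8/35, -134/35]
step 1: P̄ = F·P·Fᵀ + Q = [426/35 1588/35; 1588/35 8119/35]
step 1: y = z − H·x̄ = [174/35]
step 1: S = H·P̄·Hᵀ + R = [17324/35]
step 1: K = P̄·Hᵀ·S⁻¹ = [949/8662; 5737/8662]
step 1: x' = x̄ + K·y = [1369/4331, -2321/4331]
step 1: P' = (I − K·H)·P̄ = [26983/4331 40949/4331; 40949/4331 64292/4331]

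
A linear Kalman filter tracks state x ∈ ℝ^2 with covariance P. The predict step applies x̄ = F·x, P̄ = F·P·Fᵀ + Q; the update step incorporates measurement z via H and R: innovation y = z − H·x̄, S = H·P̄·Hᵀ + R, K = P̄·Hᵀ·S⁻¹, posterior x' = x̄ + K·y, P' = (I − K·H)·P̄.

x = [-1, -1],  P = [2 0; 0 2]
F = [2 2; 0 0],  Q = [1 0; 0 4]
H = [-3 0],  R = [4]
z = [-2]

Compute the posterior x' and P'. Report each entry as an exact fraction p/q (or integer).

x' = [86/157, 0]
P' = [68/157 0; 0 4]

x̄ = F·x = [-4, 0]
P̄ = F·P·Fᵀ + Q = [17 0; 0 4]
y = z − H·x̄ = [-14]
S = H·P̄·Hᵀ + R = [157]
K = P̄·Hᵀ·S⁻¹ = [-51/157; 0]
x' = x̄ + K·y = [86/157, 0]
P' = (I − K·H)·P̄ = [68/157 0; 0 4]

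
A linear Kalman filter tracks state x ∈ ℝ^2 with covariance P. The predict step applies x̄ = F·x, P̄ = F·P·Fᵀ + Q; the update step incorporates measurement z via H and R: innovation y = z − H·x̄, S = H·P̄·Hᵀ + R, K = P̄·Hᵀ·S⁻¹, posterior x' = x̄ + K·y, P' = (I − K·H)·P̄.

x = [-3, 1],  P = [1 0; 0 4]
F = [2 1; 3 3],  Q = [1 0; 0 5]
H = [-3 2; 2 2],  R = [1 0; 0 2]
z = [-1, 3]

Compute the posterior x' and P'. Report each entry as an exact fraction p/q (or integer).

x̄ = F·x = [-5, -6]
P̄ = F·P·Fᵀ + Q = [9 18; 18 50]
y = z − H·x̄ = [-4, 25]
S = H·P̄·Hᵀ + R = [66 110; 110 382]
K = P̄·Hᵀ·S⁻¹ = [-1251/6556 117/596; 653/3278 89/298]
x' = x̄ + K·y = [4399/6556, 2195/3278]
P' = (I − K·H)·P̄ = [765/6556 261/3278; 261/3278 359/1639]

x' = [4399/6556, 2195/3278]
P' = [765/6556 261/3278; 261/3278 359/1639]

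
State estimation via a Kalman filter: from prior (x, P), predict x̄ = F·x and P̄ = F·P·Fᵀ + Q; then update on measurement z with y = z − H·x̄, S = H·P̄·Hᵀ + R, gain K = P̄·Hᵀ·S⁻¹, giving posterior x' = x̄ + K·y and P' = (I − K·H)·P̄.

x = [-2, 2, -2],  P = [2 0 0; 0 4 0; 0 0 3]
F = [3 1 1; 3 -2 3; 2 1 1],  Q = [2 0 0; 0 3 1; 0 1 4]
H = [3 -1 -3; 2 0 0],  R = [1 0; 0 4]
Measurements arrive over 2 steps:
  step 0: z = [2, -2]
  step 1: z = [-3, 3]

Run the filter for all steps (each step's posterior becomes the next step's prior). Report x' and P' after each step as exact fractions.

step 0: x' = [-3546/2971, -24410/2971, 2527/2971], P' = [2864/2971 2278/2971 2103/2971; 2278/2971 74979/2971 -22226/2971; 2103/2971 -22226/2971 9674/2971]
step 1: x' = [45694505/41147514, 246109939/41147514, 270079/2420442], P' = [19729919/20573757 7360369/20573757 1013209/1210221; 7360369/20573757 1016821451/20573757 -19154536/1210221; 1013209/1210221 -19154536/1210221 7412083/1210221]

step 0: x̄ = F·x = [-6, -16, -4]
step 0: P̄ = F·P·Fᵀ + Q = [27 19 19; 19 64 14; 19 14 19]
step 0: y = z − H·x̄ = [-8, 10]
step 0: S = H·P̄·Hᵀ + R = [107 10; 10 112]
step 0: K = P̄·Hᵀ·S⁻¹ = [5/2971 1432/2971; -1467/2971 1139/2971; -487/2971 2103/5942]
step 0: x' = x̄ + K·y = [-3546/2971, -24410/2971, 2527/2971]
step 0: P' = (I − K·H)·P̄ = [2864/2971 2278/2971 2103/2971; 2278/2971 74979/2971 -22226/2971; 2103/2971 -22226/2971 9674/2971]
step 1: x̄ = F·x = [-32521/2971, 45763/2971, -28975/2971]
step 1: P̄ = F·P·Fᵀ + Q = [98205/2971 -98984/2971 79290/2971; -98984/2971 698901/2971 -106358/2971; 79290/2971 -106358/2971 81065/2971]
step 1: y = z − H·x̄ = [47488/2971, 73955/2971]
step 1: S = H·P̄·Hᵀ + R = [843838/2971 311458/2971; 311458/2971 404704/2971]
step 1: K = P̄·Hᵀ·S⁻¹ = [155729/20573757 19729919/41147514; -17859008/20573757 7360369/41147514; -42086/1210221 1013209/2420442]
step 1: x' = x̄ + K·y = [45694505/41147514, 246109939/41147514, 270079/2420442]
step 1: P' = (I − K·H)·P̄ = [19729919/20573757 7360369/20573757 1013209/1210221; 7360369/20573757 1016821451/20573757 -19154536/1210221; 1013209/1210221 -19154536/1210221 7412083/1210221]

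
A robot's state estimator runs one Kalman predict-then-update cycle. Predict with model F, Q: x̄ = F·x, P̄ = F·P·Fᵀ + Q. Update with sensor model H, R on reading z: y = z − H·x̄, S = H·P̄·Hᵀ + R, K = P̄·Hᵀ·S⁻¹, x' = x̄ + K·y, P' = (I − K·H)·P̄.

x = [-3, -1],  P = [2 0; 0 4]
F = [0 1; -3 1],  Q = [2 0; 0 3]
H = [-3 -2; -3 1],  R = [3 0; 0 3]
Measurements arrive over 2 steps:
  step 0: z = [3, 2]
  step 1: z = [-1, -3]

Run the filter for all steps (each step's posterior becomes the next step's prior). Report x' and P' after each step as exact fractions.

step 0: x̄ = F·x = [-1, 8]
step 0: P̄ = F·P·Fᵀ + Q = [6 4; 4 25]
step 0: y = z − H·x̄ = [16, -9]
step 0: S = H·P̄·Hᵀ + R = [205 16; 16 58]
step 0: K = P̄·Hᵀ·S⁻¹ = [-214/1939 -409/1939; -634/1939 1219/3878]
step 0: x' = x̄ + K·y = [-1682/1939, -235/3878]
step 0: P' = (I − K·H)·P̄ = [344/1939 -195/1939; -195/1939 2487/3878]
step 1: x̄ = F·x = [-235/3878, 9857/3878]
step 1: P̄ = F·P·Fᵀ + Q = [10243/3878 3657/3878; 3657/3878 22653/3878]
step 1: y = z − H·x̄ = [15131/3878, -11098/1939]
step 1: S = H·P̄·Hᵀ + R = [238317/3878 28926/1939; 28926/1939 52266/1939]
step 1: K = P̄·Hᵀ·S⁻¹ = [-34533/308935 -60897/308935; -93957/308935 173049/617870]
step 1: x' = x̄ + K·y = [1424/2255, -559/2255]
step 1: P' = (I − K·H)·P̄ = [52109/308935 -26364/308935; -26364/308935 360963/617870]

step 0: x' = [-1682/1939, -235/3878], P' = [344/1939 -195/1939; -195/1939 2487/3878]
step 1: x' = [1424/2255, -559/2255], P' = [52109/308935 -26364/308935; -26364/308935 360963/617870]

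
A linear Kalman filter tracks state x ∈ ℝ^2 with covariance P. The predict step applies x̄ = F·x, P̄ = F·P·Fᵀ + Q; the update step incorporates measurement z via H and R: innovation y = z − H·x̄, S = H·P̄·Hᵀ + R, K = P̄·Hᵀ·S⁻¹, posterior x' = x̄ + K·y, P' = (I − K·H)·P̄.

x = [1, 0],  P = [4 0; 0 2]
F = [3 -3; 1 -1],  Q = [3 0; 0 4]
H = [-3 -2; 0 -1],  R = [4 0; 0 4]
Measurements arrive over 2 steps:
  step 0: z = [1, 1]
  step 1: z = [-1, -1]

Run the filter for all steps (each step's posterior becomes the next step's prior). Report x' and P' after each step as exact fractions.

step 0: x̄ = F·x = [3, 1]
step 0: P̄ = F·P·Fᵀ + Q = [57 18; 18 10]
step 0: y = z − H·x̄ = [12, 2]
step 0: S = H·P̄·Hᵀ + R = [773 74; 74 14]
step 0: K = P̄·Hᵀ·S⁻¹ = [-29/99 26/99; -148/2673 -1127/2673]
step 0: x' = x̄ + K·y = [1/99, -1357/2673]
step 0: P' = (I − K·H)·P̄ = [12/11 -104/99; -104/99 4508/2673]
step 1: x̄ = F·x = [1384/891, 1384/2673]
step 1: P̄ = F·P·Fᵀ + Q = [13931/297 13040/891; 13040/891 23732/2673]
step 1: y = z − H·x̄ = [1141/243, -1289/2673]
step 1: S = H·P̄·Hᵀ + R = [154861/243 14984/243; 14984/243 34424/2673]
step 1: K = P̄·Hᵀ·S⁻¹ = [-429927/1471817 385917/1471817; -82412/1471817 -1240163/2943634]
step 1: x' = x̄ + K·y = [81378/1471817, 1348243/2943634]
step 1: P' = (I − K·H)·P̄ = [1602348/1471817 -1543668/1471817; -1543668/1471817 2480326/1471817]

step 0: x' = [1/99, -1357/2673], P' = [12/11 -104/99; -104/99 4508/2673]
step 1: x' = [81378/1471817, 1348243/2943634], P' = [1602348/1471817 -1543668/1471817; -1543668/1471817 2480326/1471817]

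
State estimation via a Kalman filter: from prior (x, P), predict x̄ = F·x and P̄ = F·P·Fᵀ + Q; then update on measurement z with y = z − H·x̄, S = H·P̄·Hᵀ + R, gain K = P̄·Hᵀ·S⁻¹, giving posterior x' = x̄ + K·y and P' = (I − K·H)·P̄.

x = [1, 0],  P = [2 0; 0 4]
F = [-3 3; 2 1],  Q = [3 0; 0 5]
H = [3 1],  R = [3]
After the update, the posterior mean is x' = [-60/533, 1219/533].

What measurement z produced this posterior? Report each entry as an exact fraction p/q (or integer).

x̄ = F·x = [-3, 2]
P̄ = F·P·Fᵀ + Q = [57 0; 0 17]
S = H·P̄·Hᵀ + R = [533]
K = P̄·Hᵀ·S⁻¹ = [171/533; 17/533]
x' − x̄ = [1539/533, 153/533] = K·y
y = (KᵀK)⁻¹·Kᵀ·(x' − x̄) = [9]
z = y + H·x̄ = [9] + [-7] = [2]

z = [2]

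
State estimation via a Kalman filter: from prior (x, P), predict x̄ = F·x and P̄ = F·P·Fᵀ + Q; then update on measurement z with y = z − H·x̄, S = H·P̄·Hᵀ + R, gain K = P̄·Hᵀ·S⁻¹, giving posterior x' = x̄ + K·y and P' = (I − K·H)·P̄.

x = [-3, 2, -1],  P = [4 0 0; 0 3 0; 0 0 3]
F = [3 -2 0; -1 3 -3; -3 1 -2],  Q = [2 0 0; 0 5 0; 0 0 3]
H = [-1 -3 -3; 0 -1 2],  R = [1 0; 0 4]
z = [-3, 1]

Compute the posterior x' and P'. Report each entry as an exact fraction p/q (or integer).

x̄ = F·x = [-13, 12, 13]
P̄ = F·P·Fᵀ + Q = [50 -30 -42; -30 63 39; -42 39 54]
y = z − H·x̄ = [59, -13]
S = H·P̄·Hᵀ + R = [1374 -198; -198 127]
K = P̄·Hᵀ·S⁻¹ = [5195/67647 -6888/22549; -5347/22549 -5673/22549; -5479/45098 7980/22549]
x' = x̄ + K·y = [-304274/67647, 28864/22549, 55533/45098]
P' = (I − K·H)·P̄ = [1404124/67647 -95210/22549 -61381/22549; -95210/22549 29910/22549 3609/22549; -61381/22549 3609/22549 35529/45098]

x' = [-304274/67647, 28864/22549, 55533/45098]
P' = [1404124/67647 -95210/22549 -61381/22549; -95210/22549 29910/22549 3609/22549; -61381/22549 3609/22549 35529/45098]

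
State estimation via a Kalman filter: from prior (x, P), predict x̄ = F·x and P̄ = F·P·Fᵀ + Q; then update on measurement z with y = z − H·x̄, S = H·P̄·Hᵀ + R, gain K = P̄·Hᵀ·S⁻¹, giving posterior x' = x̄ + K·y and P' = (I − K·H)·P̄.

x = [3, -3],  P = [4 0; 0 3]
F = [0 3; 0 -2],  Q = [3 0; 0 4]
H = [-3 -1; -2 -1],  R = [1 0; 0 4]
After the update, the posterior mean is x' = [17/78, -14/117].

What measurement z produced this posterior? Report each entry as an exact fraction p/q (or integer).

z = [-1, 2]

x̄ = F·x = [-9, 6]
P̄ = F·P·Fᵀ + Q = [30 -18; -18 16]
S = H·P̄·Hᵀ + R = [179 106; 106 68]
K = P̄·Hᵀ·S⁻¹ = [-37/78 19/156; 58/117 -56/117]
x' − x̄ = [719/78, -716/117] = K·y
y = (KᵀK)⁻¹·Kᵀ·(x' − x̄) = [-22, -10]
z = y + H·x̄ = [-22, -10] + [21, 12] = [-1, 2]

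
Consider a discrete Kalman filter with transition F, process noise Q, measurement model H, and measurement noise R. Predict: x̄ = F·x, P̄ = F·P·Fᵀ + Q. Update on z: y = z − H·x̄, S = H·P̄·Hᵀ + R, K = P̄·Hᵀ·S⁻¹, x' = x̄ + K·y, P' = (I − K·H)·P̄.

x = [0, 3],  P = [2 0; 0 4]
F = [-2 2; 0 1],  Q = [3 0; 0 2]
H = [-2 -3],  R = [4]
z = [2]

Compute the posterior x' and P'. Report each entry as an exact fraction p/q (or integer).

x̄ = F·x = [6, 3]
P̄ = F·P·Fᵀ + Q = [27 8; 8 6]
y = z − H·x̄ = [23]
S = H·P̄·Hᵀ + R = [262]
K = P̄·Hᵀ·S⁻¹ = [-39/131; -17/131]
x' = x̄ + K·y = [-111/131, 2/131]
P' = (I − K·H)·P̄ = [495/131 -278/131; -278/131 208/131]

x' = [-111/131, 2/131]
P' = [495/131 -278/131; -278/131 208/131]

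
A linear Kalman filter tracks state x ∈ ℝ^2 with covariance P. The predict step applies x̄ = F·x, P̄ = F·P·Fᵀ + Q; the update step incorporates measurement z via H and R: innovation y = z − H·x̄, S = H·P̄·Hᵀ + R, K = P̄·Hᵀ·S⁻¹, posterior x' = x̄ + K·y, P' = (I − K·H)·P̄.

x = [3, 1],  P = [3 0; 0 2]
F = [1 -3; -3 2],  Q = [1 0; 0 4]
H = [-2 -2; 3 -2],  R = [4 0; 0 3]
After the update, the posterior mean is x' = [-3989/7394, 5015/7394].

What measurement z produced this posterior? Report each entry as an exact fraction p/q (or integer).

z = [-1, -3]

x̄ = F·x = [0, -7]
P̄ = F·P·Fᵀ + Q = [22 -21; -21 39]
S = H·P̄·Hᵀ + R = [80 66; 66 609]
K = P̄·Hᵀ·S⁻¹ = [-1391/7394 731/3697; -2103/7394 -742/3697]
x' − x̄ = [-3989/7394, 56773/7394] = K·y
y = (KᵀK)⁻¹·Kᵀ·(x' − x̄) = [-15, -17]
z = y + H·x̄ = [-15, -17] + [14, 14] = [-1, -3]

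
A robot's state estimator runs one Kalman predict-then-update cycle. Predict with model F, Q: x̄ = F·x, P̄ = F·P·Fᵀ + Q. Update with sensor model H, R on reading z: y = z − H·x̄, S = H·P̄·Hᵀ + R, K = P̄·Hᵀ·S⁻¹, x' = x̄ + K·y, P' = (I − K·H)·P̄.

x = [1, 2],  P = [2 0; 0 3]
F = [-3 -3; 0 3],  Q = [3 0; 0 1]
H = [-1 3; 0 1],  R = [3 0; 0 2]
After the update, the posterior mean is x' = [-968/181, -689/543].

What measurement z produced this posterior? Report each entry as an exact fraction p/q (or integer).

z = [2, -3]

x̄ = F·x = [-9, 6]
P̄ = F·P·Fᵀ + Q = [48 -27; -27 28]
S = H·P̄·Hᵀ + R = [465 111; 111 30]
K = P̄·Hᵀ·S⁻¹ = [-97/181 196/181; 74/543 233/543]
x' − x̄ = [661/181, -3947/543] = K·y
y = (KᵀK)⁻¹·Kᵀ·(x' − x̄) = [-25, -9]
z = y + H·x̄ = [-25, -9] + [27, 6] = [2, -3]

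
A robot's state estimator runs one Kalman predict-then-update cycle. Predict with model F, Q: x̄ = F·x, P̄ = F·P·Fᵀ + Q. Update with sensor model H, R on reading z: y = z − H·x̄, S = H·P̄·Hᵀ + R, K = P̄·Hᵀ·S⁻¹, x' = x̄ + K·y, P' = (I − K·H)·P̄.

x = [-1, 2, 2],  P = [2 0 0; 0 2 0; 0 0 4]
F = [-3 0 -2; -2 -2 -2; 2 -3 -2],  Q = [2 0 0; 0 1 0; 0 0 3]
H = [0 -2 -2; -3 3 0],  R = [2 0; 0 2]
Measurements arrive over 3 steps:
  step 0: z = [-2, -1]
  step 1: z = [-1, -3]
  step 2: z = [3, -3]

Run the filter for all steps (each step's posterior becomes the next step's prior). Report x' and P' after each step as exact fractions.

step 0: x̄ = F·x = [-1, -6, -12]
step 0: P̄ = F·P·Fᵀ + Q = [36 28 4; 28 33 20; 4 20 45]
step 0: y = z − H·x̄ = [-38, 14]
step 0: S = H·P̄·Hᵀ + R = [474 -126; -126 119]
step 0: K = P̄·Hᵀ·S⁻¹ = [-152/579 -648/1351; -766/2895 -1041/6755; -673/2895 1062/6755]
step 0: x' = x̄ + K·y = [1309/579, 5492/2895, -2794/2895]
step 0: P' = (I − K·H)·P̄ = [31156/4053 29860/4053 -28796/4053; 29860/4053 147218/20265 -141856/20265; -28796/4053 -141856/20265 146567/20265]
step 1: x̄ = F·x = [-14047/2895, -6162/965, 734/965]
step 1: P̄ = F·P·Fᵀ + Q = [301058/20265 136508/6755 -6848/965; 136508/6755 242079/6755 -13024/965; -6848/965 -13024/965 12053/965]
step 1: y = z − H·x̄ = [-11821/965, 8/5]
step 1: S = H·P̄·Hᵀ + R = [589966/6755 -1938/35; -1938/35 3307/35]
step 1: K = P̄·Hᵀ·S⁻¹ = [-5365830/17516281 -167774/17516281; -5490508/17516281 5474331/17516281; -2948507/17516281 -5287314/17516281]
step 1: x' = x̄ + K·y = [-58590569/52548843, -35833846/17516281, 40982009/17516281]
step 1: P' = (I − K·H)·P̄ = [366607858/52548843 122090770/17516281 -116724940/17516281; 122090770/17516281 125740324/17516281 -120249816/17516281; -116724940/17516281 -120249816/17516281 123198323/17516281]
step 2: x̄ = F·x = [-23373449/17516281, 86292160/52548843, -40568578/52548843]
step 2: P̄ = F·P·Fᵀ + Q = [226950148/17516281 310304964/17516281 -96554270/17516281; 310304964/17516281 1749028375/52548843 -599675584/52548843; -96554270/17516281 -599675584/52548843 574584049/52548843]
step 2: y = z − H·x̄ = [83031231/17516281, -208961350/17516281]
step 2: S = H·P̄·Hᵀ + R = [1534047570/17516281 -1016201418/17516281; -1016201418/17516281 1739179667/17516281]
step 2: K = P̄·Hᵀ·S⁻¹ = [-13969457186/46679972193 -483519284/15559990731; -14308190992/46679972193 4532694563/15559990731; -8162205271/46679972193 -4363327660/15559990731]
step 2: x' = x̄ + K·y = [-12355886687/5186663577, -17043162598/5186663577, 9047683289/5186663577]
step 2: P' = (I − K·H)·P̄ = [284580797132/46679972193 283613758564/46679972193 -269644301378/46679972193; 283613758564/46679972193 292679147690/46679972193 -278370956698/46679972193; -269644301378/46679972193 -278370956698/46679972193 286533161969/46679972193]

step 0: x' = [1309/579, 5492/2895, -2794/2895], P' = [31156/4053 29860/4053 -28796/4053; 29860/4053 147218/20265 -141856/20265; -28796/4053 -141856/20265 146567/20265]
step 1: x' = [-58590569/52548843, -35833846/17516281, 40982009/17516281], P' = [366607858/52548843 122090770/17516281 -116724940/17516281; 122090770/17516281 125740324/17516281 -120249816/17516281; -116724940/17516281 -120249816/17516281 123198323/17516281]
step 2: x' = [-12355886687/5186663577, -17043162598/5186663577, 9047683289/5186663577], P' = [284580797132/46679972193 283613758564/46679972193 -269644301378/46679972193; 283613758564/46679972193 292679147690/46679972193 -278370956698/46679972193; -269644301378/46679972193 -278370956698/46679972193 286533161969/46679972193]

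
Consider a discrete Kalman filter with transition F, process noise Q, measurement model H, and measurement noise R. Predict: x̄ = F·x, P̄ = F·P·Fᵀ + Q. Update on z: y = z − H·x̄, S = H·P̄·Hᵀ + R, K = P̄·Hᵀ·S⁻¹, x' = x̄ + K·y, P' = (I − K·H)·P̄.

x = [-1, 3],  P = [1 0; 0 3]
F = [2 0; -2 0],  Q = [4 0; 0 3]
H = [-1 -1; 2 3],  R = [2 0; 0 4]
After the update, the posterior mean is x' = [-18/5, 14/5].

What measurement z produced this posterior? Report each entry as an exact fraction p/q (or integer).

x̄ = F·x = [-2, 2]
P̄ = F·P·Fᵀ + Q = [8 -4; -4 7]
S = H·P̄·Hᵀ + R = [9 -17; -17 51]
K = P̄·Hᵀ·S⁻¹ = [-4/5 -16/85; 2/5 33/85]
x' − x̄ = [-8/5, 4/5] = K·y
y = (KᵀK)⁻¹·Kᵀ·(x' − x̄) = [2, 0]
z = y + H·x̄ = [2, 0] + [0, 2] = [2, 2]

z = [2, 2]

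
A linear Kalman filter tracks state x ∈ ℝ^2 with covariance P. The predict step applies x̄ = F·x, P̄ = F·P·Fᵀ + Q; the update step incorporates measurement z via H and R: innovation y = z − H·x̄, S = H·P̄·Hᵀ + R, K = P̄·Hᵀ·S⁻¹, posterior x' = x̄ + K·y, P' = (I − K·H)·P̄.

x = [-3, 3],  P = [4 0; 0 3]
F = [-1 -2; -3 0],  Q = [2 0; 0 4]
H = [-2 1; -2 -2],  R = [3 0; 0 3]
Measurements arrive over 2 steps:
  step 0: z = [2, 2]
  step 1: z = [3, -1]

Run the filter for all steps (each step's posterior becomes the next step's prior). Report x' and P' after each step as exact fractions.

step 0: x' = [-8625/7307, 1891/7307], P' = [2934/7307 -1116/7307; -1116/7307 4728/7307]
step 1: x' = [-869899/1160177, 1690617/1160177], P' = [1311008/3480531 -479690/3480531; -479690/3480531 2110934/3480531]

step 0: x̄ = F·x = [-3, 9]
step 0: P̄ = F·P·Fᵀ + Q = [18 12; 12 40]
step 0: y = z − H·x̄ = [-13, 14]
step 0: S = H·P̄·Hᵀ + R = [67 16; 16 331]
step 0: K = P̄·Hᵀ·S⁻¹ = [-2328/7307 -1212/7307; 2320/7307 -2408/7307]
step 0: x' = x̄ + K·y = [-8625/7307, 1891/7307]
step 0: P' = (I − K·H)·P̄ = [2934/7307 -1116/7307; -1116/7307 4728/7307]
step 1: x̄ = F·x = [4843/7307, 25875/7307]
step 1: P̄ = F·P·Fᵀ + Q = [31996/7307 2106/7307; 2106/7307 55634/7307]
step 1: y = z − H·x̄ = [5732/7307, 54129/7307]
step 1: S = H·P̄·Hᵀ + R = [197115/7307 20928/7307; 20928/7307 389289/7307]
step 1: K = P̄·Hᵀ·S⁻¹ = [-344634/1160177 -554212/3480531; 341146/1160177 -1087496/3480531]
step 1: x' = x̄ + K·y = [-869899/1160177, 1690617/1160177]
step 1: P' = (I − K·H)·P̄ = [1311008/3480531 -479690/3480531; -479690/3480531 2110934/3480531]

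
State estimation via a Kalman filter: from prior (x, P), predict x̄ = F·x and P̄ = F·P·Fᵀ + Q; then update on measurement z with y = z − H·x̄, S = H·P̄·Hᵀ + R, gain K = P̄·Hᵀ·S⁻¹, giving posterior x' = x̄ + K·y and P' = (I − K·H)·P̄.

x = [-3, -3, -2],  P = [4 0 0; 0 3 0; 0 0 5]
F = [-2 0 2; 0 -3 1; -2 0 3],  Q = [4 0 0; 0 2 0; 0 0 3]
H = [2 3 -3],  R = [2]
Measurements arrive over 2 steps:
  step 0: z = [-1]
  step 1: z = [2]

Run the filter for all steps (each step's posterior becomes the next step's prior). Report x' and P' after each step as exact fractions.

step 0: x̄ = F·x = [2, 7, 0]
step 0: P̄ = F·P·Fᵀ + Q = [40 10 46; 10 34 15; 46 15 64]
step 0: y = z − H·x̄ = [-26]
step 0: S = H·P̄·Hᵀ + R = [342]
step 0: K = P̄·Hᵀ·S⁻¹ = [-14/171; 77/342; -55/342]
step 0: x' = x̄ + K·y = [706/171, 196/171, 715/171]
step 0: P' = (I − K·H)·P̄ = [6448/171 2788/171 7096/171; 2788/171 5699/342 9365/342; 7096/171 9365/342 18863/342]
step 1: x̄ = F·x = [2/19, 127/171, 733/171]
step 1: P̄ = F·P·Fᵀ + Q = [826/19 -744/19 1269/19; -744/19 7324/171 -11312/171; 1269/19 -11312/171 52073/342]
step 1: y = z − H·x̄ = [236/19]
step 1: S = H·P̄·Hᵀ + R = [70341/38]
step 1: K = P̄·Hᵀ·S⁻¹ = [-8774/70341; 9448/70341; -19823/70341]
step 1: x' = x̄ + K·y = [-101578/70341, 508787/211023, 165893/211023]
step 1: P' = (I − K·H)·P̄ = [1032112/70341 -572912/70341 121012/70341; -572912/70341 1990988/211023 826268/211023; 121012/70341 826268/211023 1107938/211023]

step 0: x' = [706/171, 196/171, 715/171], P' = [6448/171 2788/171 7096/171; 2788/171 5699/342 9365/342; 7096/171 9365/342 18863/342]
step 1: x' = [-101578/70341, 508787/211023, 165893/211023], P' = [1032112/70341 -572912/70341 121012/70341; -572912/70341 1990988/211023 826268/211023; 121012/70341 826268/211023 1107938/211023]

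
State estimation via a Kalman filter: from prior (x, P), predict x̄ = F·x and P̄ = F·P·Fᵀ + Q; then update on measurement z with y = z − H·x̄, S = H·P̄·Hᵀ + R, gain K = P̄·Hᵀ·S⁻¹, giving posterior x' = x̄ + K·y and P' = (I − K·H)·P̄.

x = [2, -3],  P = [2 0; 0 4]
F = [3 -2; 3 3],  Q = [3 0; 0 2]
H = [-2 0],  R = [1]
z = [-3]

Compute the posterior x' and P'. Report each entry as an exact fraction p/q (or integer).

x̄ = F·x = [12, -3]
P̄ = F·P·Fᵀ + Q = [37 -6; -6 56]
y = z − H·x̄ = [21]
S = H·P̄·Hᵀ + R = [149]
K = P̄·Hᵀ·S⁻¹ = [-74/149; 12/149]
x' = x̄ + K·y = [234/149, -195/149]
P' = (I − K·H)·P̄ = [37/149 -6/149; -6/149 8200/149]

x' = [234/149, -195/149]
P' = [37/149 -6/149; -6/149 8200/149]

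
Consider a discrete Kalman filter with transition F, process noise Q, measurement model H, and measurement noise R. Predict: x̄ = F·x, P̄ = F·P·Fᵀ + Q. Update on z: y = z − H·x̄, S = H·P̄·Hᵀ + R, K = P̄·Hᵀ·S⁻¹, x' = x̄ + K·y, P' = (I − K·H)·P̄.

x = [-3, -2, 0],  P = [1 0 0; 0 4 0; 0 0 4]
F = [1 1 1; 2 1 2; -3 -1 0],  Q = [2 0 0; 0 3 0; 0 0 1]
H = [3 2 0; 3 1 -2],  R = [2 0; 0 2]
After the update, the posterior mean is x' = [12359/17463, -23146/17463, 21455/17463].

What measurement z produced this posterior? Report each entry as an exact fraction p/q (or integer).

z = [-1, -1]

x̄ = F·x = [-5, -8, 11]
P̄ = F·P·Fᵀ + Q = [11 14 -7; 14 27 -10; -7 -10 14]
S = H·P̄·Hᵀ + R = [377 361; 361 392]
K = P̄·Hᵀ·S⁻¹ = [1891/17463 976/17463; 5503/17463 -1103/17463; 5227/17463 -7442/17463]
x' − x̄ = [99674/17463, 116558/17463, -170638/17463] = K·y
y = (KᵀK)⁻¹·Kᵀ·(x' − x̄) = [30, 44]
z = y + H·x̄ = [30, 44] + [-31, -45] = [-1, -1]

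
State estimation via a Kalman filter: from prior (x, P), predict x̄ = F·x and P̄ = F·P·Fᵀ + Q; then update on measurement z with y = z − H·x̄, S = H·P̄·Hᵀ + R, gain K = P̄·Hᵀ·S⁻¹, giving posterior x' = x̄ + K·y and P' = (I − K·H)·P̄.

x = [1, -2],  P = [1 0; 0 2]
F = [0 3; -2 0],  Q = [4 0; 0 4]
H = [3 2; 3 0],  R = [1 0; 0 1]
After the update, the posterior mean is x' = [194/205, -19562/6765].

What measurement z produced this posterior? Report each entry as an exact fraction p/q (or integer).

x̄ = F·x = [-6, -2]
P̄ = F·P·Fᵀ + Q = [22 0; 0 8]
S = H·P̄·Hᵀ + R = [231 198; 198 199]
K = P̄·Hᵀ·S⁻¹ = [2/205 66/205; 3184/6765 -96/205]
x' − x̄ = [1424/205, -6032/6765] = K·y
y = (KᵀK)⁻¹·Kᵀ·(x' − x̄) = [19, 21]
z = y + H·x̄ = [19, 21] + [-22, -18] = [-3, 3]

z = [-3, 3]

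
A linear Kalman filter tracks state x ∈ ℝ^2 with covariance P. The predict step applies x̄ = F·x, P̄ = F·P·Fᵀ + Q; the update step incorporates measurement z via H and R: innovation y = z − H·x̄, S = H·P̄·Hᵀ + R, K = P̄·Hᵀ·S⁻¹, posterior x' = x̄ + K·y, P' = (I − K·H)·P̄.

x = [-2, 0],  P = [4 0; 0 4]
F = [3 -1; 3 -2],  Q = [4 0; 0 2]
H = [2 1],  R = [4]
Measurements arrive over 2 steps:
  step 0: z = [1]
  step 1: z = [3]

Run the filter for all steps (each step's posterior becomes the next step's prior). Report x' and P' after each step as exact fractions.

step 0: x̄ = F·x = [-6, -6]
step 0: P̄ = F·P·Fᵀ + Q = [44 44; 44 54]
step 0: y = z − H·x̄ = [19]
step 0: S = H·P̄·Hᵀ + R = [410]
step 0: K = P̄·Hᵀ·S⁻¹ = [66/205; 71/205]
step 0: x' = x̄ + K·y = [24/205, 119/205]
step 0: P' = (I − K·H)·P̄ = [308/205 -352/205; -352/205 988/205]
step 1: x̄ = F·x = [-47/205, -166/205]
step 1: P̄ = F·P·Fᵀ + Q = [6692/205 7916/205; 7916/205 11358/205]
step 1: y = z − H·x̄ = [175/41]
step 1: S = H·P̄·Hᵀ + R = [14122/41]
step 1: K = P̄·Hᵀ·S⁻¹ = [2130/7061; 2719/7061]
step 1: x' = x̄ + K·y = [37363/35305, 29439/35305]
step 1: P' = (I − K·H)·P̄ = [45932/35305 -49264/35305; -49264/35305 152908/35305]

step 0: x' = [24/205, 119/205], P' = [308/205 -352/205; -352/205 988/205]
step 1: x' = [37363/35305, 29439/35305], P' = [45932/35305 -49264/35305; -49264/35305 152908/35305]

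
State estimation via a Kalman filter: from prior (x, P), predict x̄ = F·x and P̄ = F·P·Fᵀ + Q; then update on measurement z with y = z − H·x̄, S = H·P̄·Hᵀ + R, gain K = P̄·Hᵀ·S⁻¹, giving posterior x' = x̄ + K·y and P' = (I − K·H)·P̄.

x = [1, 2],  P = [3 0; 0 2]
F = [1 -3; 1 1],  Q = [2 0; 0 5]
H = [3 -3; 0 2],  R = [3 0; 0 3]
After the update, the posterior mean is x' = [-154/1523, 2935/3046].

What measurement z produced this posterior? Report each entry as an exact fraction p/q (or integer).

x̄ = F·x = [-5, 3]
P̄ = F·P·Fᵀ + Q = [23 -3; -3 10]
S = H·P̄·Hᵀ + R = [354 -78; -78 43]
K = P̄·Hᵀ·S⁻¹ = [481/1523 660/1523; -39/3046 673/1523]
x' − x̄ = [7461/1523, -6203/3046] = K·y
y = (KᵀK)⁻¹·Kᵀ·(x' − x̄) = [21, -4]
z = y + H·x̄ = [21, -4] + [-24, 6] = [-3, 2]

z = [-3, 2]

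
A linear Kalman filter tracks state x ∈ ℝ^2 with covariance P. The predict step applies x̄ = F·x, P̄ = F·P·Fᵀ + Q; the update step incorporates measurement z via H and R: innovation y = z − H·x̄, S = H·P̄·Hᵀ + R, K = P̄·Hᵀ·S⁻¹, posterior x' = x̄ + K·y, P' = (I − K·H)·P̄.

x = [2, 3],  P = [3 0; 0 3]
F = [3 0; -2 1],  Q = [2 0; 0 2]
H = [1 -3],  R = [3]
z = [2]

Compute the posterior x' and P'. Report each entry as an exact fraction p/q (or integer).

x' = [1177/293, 190/293]
P' = [1608/293 453/293; 453/293 220/293]

x̄ = F·x = [6, -1]
P̄ = F·P·Fᵀ + Q = [29 -18; -18 17]
y = z − H·x̄ = [-7]
S = H·P̄·Hᵀ + R = [293]
K = P̄·Hᵀ·S⁻¹ = [83/293; -69/293]
x' = x̄ + K·y = [1177/293, 190/293]
P' = (I − K·H)·P̄ = [1608/293 453/293; 453/293 220/293]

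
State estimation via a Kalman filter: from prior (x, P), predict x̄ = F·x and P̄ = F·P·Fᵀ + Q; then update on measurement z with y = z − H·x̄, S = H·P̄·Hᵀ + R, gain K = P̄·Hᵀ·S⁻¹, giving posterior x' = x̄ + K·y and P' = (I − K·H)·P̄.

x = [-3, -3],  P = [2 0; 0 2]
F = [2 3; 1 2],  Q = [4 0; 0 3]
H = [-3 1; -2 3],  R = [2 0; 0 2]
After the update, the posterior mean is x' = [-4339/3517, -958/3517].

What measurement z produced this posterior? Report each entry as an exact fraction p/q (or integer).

x̄ = F·x = [-15, -9]
P̄ = F·P·Fᵀ + Q = [30 16; 16 13]
S = H·P̄·Hᵀ + R = [189 43; 43 47]
K = P̄·Hᵀ·S⁻¹ = [-1481/3517 457/3517; -973/3517 1414/3517]
x' − x̄ = [48416/3517, 30695/3517] = K·y
y = (KᵀK)⁻¹·Kᵀ·(x' − x̄) = [-33, -1]
z = y + H·x̄ = [-33, -1] + [36, 3] = [3, 2]

z = [3, 2]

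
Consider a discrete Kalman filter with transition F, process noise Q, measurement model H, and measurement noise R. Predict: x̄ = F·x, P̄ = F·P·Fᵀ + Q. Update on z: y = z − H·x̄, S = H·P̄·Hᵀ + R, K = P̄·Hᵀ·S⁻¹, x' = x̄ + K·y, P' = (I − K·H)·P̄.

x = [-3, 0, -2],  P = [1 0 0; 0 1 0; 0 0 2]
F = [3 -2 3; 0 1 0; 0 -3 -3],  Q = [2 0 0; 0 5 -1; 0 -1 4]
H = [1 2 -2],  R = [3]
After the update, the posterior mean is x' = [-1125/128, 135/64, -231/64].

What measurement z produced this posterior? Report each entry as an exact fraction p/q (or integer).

z = [3]

x̄ = F·x = [-15, 0, 6]
P̄ = F·P·Fᵀ + Q = [33 -2 -12; -2 6 -4; -12 -4 31]
S = H·P̄·Hᵀ + R = [256]
K = P̄·Hᵀ·S⁻¹ = [53/256; 9/128; -41/128]
x' − x̄ = [795/128, 135/64, -615/64] = K·y
y = (KᵀK)⁻¹·Kᵀ·(x' − x̄) = [30]
z = y + H·x̄ = [30] + [-27] = [3]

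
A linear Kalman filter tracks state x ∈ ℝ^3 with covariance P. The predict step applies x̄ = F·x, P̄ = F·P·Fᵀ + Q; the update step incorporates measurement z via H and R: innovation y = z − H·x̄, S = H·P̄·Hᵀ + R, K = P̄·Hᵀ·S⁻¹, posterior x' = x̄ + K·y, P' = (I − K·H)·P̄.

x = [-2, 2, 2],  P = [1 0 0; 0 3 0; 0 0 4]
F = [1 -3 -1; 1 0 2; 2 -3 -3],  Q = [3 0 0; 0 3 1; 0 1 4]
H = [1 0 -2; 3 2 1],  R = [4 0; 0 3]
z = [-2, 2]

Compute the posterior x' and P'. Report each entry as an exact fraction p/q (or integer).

x̄ = F·x = [-10, 2, -16]
P̄ = F·P·Fᵀ + Q = [35 -7 41; -7 20 -21; 41 -21 71]
y = z − H·x̄ = [-24, 44]
S = H·P̄·Hᵀ + R = [159 -172; -172 547]
K = P̄·Hᵀ·S⁻¹ = [-3005/57389 12904/57389; 18801/57389 5702/57389; -29103/57389 6796/57389]
x' = x̄ + K·y = [66006/57389, -85558/57389, 79272/57389]
P' = (I − K·H)·P̄ = [164052/57389 -270740/57389 88036/57389; -270740/57389 501149/57389 -172972/57389; 88036/57389 -172972/57389 102224/57389]

x' = [66006/57389, -85558/57389, 79272/57389]
P' = [164052/57389 -270740/57389 88036/57389; -270740/57389 501149/57389 -172972/57389; 88036/57389 -172972/57389 102224/57389]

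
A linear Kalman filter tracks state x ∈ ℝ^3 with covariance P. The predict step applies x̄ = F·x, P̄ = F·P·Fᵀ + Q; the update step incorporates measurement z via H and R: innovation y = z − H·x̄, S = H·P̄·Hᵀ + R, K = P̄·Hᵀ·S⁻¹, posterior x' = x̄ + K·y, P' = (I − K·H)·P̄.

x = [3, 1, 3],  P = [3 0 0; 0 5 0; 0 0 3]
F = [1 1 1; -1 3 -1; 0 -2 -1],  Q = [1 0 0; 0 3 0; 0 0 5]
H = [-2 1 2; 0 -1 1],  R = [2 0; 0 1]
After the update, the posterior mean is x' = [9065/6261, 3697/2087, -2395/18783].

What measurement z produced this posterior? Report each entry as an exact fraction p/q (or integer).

z = [-1, -2]

x̄ = F·x = [7, -3, -5]
P̄ = F·P·Fᵀ + Q = [12 9 -13; 9 54 -27; -13 -27 28]
S = H·P̄·Hᵀ + R = [176 73; 73 137]
K = P̄·Hᵀ·S⁻¹ = [-1337/6261 -293/6261; 383/2087 -1438/2087; 3520/18783 5665/18783]
x' − x̄ = [-34762/6261, 9958/2087, 91520/18783] = K·y
y = (KᵀK)⁻¹·Kᵀ·(x' − x̄) = [26, 0]
z = y + H·x̄ = [26, 0] + [-27, -2] = [-1, -2]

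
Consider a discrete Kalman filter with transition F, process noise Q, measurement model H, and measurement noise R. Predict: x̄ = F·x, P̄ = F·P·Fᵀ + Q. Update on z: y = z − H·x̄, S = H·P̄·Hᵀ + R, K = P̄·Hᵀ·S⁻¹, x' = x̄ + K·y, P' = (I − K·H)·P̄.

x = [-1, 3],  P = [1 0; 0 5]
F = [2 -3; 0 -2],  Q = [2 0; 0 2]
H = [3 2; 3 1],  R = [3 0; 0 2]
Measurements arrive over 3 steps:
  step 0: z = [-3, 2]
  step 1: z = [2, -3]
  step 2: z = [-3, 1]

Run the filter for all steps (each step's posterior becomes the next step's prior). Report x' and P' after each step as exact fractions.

step 0: x̄ = F·x = [-11, -6]
step 0: P̄ = F·P·Fᵀ + Q = [51 30; 30 22]
step 0: y = z − H·x̄ = [42, 41]
step 0: S = H·P̄·Hᵀ + R = [910 773; 773 663]
step 0: K = P̄·Hᵀ·S⁻¹ = [-240/5801 1881/5801; 2266/5801 -1662/5801]
step 0: x' = x̄ + K·y = [3230/5801, -7776/5801]
step 0: P' = (I − K·H)·P̄ = [2748/5801 -4482/5801; -4482/5801 10122/5801]
step 1: x̄ = F·x = [29788/5801, 15552/5801]
step 1: P̄ = F·P·Fᵀ + Q = [167476/5801 78660/5801; 78660/5801 52090/5801]
step 1: y = z − H·x̄ = [-108866/5801, -122319/5801]
step 1: S = H·P̄·Hᵀ + R = [2676967/5801 2319404/5801; 2319404/5801 2042936/5801]
step 1: K = P̄·Hᵀ·S⁻¹ = [972/1922887 545838/1922887; 576935/1922887 -1535475/7691548]
step 1: x' = x̄ + K·y = [-1653718/1922887, 9688381/7691548]
step 1: P' = (I − K·H)·P̄ = [726812/1922887 -1088760/1922887; -1088760/1922887 4997085/3845774]
step 2: x̄ = F·x = [-42294887/7691548, -9688381/3845774]
step 2: P̄ = F·P·Fᵀ + Q = [84610049/3845774 19346295/1922887; 19346295/1922887 13839944/1922887]
step 2: y = z − H·x̄ = [142563541/7691548, 153952971/7691548]
step 2: S = H·P̄·Hᵀ + R = [1348058395/3845774 1165083527/3845774; 1165083527/3845774 1029017417/3845774]
step 2: K = P̄·Hᵀ·S⁻¹ = [3359040/7737309239 2195711439/7737309239; 2320089934/7737309239 -1545941868/7737309239]
step 2: x' = x̄ + K·y = [1464796967/7737309239, -7432327899/7737309239]
step 2: P' = (I − K·H)·P̄ = [2924256212/7737309239 -4381345758/7737309239; -4381345758/7737309239 10052153538/7737309239]

step 0: x' = [3230/5801, -7776/5801], P' = [2748/5801 -4482/5801; -4482/5801 10122/5801]
step 1: x' = [-1653718/1922887, 9688381/7691548], P' = [726812/1922887 -1088760/1922887; -1088760/1922887 4997085/3845774]
step 2: x' = [1464796967/7737309239, -7432327899/7737309239], P' = [2924256212/7737309239 -4381345758/7737309239; -4381345758/7737309239 10052153538/7737309239]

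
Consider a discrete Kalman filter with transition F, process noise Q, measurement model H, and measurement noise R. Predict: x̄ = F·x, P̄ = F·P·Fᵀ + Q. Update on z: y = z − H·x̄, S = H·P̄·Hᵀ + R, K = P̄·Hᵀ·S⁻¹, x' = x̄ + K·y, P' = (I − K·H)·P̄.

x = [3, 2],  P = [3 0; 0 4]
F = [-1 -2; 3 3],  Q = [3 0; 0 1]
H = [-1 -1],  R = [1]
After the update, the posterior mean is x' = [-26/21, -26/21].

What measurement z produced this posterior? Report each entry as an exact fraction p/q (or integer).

z = [3]

x̄ = F·x = [-7, 15]
P̄ = F·P·Fᵀ + Q = [22 -33; -33 64]
S = H·P̄·Hᵀ + R = [21]
K = P̄·Hᵀ·S⁻¹ = [11/21; -31/21]
x' − x̄ = [121/21, -341/21] = K·y
y = (KᵀK)⁻¹·Kᵀ·(x' − x̄) = [11]
z = y + H·x̄ = [11] + [-8] = [3]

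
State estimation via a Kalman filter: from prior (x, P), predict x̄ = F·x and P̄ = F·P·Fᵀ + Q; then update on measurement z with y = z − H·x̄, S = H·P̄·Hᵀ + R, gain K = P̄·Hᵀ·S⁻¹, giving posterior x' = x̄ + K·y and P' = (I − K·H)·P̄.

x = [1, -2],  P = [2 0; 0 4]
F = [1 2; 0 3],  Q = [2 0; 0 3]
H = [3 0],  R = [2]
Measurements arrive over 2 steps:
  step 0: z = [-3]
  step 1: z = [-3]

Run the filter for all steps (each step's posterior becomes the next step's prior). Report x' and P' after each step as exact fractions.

step 0: x' = [-93/91, -330/91], P' = [20/91 24/91; 24/91 957/91]
step 1: x' = [-9660/9329, -333/491], P' = [2063/9329 153/491; 153/491 3957/491]

step 0: x̄ = F·x = [-3, -6]
step 0: P̄ = F·P·Fᵀ + Q = [20 24; 24 39]
step 0: y = z − H·x̄ = [6]
step 0: S = H·P̄·Hᵀ + R = [182]
step 0: K = P̄·Hᵀ·S⁻¹ = [30/91; 36/91]
step 0: x' = x̄ + K·y = [-93/91, -330/91]
step 0: P' = (I − K·H)·P̄ = [20/91 24/91; 24/91 957/91]
step 1: x̄ = F·x = [-753/91, -990/91]
step 1: P̄ = F·P·Fᵀ + Q = [4126/91 5814/91; 5814/91 8886/91]
step 1: y = z − H·x̄ = [1986/91]
step 1: S = H·P̄·Hᵀ + R = [37316/91]
step 1: K = P̄·Hᵀ·S⁻¹ = [6189/18658; 459/982]
step 1: x' = x̄ + K·y = [-9660/9329, -333/491]
step 1: P' = (I − K·H)·P̄ = [2063/9329 153/491; 153/491 3957/491]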